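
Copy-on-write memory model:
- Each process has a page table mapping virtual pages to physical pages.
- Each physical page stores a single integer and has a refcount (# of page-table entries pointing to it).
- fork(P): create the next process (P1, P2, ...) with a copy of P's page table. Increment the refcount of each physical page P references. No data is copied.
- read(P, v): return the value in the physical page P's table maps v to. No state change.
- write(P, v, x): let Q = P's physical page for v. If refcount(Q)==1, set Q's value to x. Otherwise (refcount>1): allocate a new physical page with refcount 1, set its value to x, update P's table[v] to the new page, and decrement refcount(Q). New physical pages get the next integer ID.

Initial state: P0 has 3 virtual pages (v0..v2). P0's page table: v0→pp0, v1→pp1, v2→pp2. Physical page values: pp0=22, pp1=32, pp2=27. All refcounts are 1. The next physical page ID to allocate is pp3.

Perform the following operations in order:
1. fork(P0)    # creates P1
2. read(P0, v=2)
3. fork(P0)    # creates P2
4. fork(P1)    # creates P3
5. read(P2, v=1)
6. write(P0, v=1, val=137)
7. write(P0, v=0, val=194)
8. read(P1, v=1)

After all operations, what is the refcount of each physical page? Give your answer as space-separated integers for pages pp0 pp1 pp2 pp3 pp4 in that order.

Answer: 3 3 4 1 1

Derivation:
Op 1: fork(P0) -> P1. 3 ppages; refcounts: pp0:2 pp1:2 pp2:2
Op 2: read(P0, v2) -> 27. No state change.
Op 3: fork(P0) -> P2. 3 ppages; refcounts: pp0:3 pp1:3 pp2:3
Op 4: fork(P1) -> P3. 3 ppages; refcounts: pp0:4 pp1:4 pp2:4
Op 5: read(P2, v1) -> 32. No state change.
Op 6: write(P0, v1, 137). refcount(pp1)=4>1 -> COPY to pp3. 4 ppages; refcounts: pp0:4 pp1:3 pp2:4 pp3:1
Op 7: write(P0, v0, 194). refcount(pp0)=4>1 -> COPY to pp4. 5 ppages; refcounts: pp0:3 pp1:3 pp2:4 pp3:1 pp4:1
Op 8: read(P1, v1) -> 32. No state change.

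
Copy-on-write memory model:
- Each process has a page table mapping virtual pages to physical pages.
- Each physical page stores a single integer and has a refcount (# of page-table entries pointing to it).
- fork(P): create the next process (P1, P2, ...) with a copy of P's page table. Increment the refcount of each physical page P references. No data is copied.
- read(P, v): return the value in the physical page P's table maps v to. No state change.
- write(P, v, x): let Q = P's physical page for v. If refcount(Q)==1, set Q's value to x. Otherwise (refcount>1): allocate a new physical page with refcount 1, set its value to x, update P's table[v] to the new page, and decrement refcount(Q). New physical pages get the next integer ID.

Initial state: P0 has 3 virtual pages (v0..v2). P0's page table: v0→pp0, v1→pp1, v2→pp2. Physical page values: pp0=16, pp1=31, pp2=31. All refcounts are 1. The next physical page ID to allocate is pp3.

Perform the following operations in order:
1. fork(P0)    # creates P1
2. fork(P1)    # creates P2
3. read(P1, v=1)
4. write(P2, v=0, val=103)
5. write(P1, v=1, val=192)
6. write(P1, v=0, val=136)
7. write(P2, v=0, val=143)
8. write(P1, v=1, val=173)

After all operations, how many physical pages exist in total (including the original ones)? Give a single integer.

Answer: 6

Derivation:
Op 1: fork(P0) -> P1. 3 ppages; refcounts: pp0:2 pp1:2 pp2:2
Op 2: fork(P1) -> P2. 3 ppages; refcounts: pp0:3 pp1:3 pp2:3
Op 3: read(P1, v1) -> 31. No state change.
Op 4: write(P2, v0, 103). refcount(pp0)=3>1 -> COPY to pp3. 4 ppages; refcounts: pp0:2 pp1:3 pp2:3 pp3:1
Op 5: write(P1, v1, 192). refcount(pp1)=3>1 -> COPY to pp4. 5 ppages; refcounts: pp0:2 pp1:2 pp2:3 pp3:1 pp4:1
Op 6: write(P1, v0, 136). refcount(pp0)=2>1 -> COPY to pp5. 6 ppages; refcounts: pp0:1 pp1:2 pp2:3 pp3:1 pp4:1 pp5:1
Op 7: write(P2, v0, 143). refcount(pp3)=1 -> write in place. 6 ppages; refcounts: pp0:1 pp1:2 pp2:3 pp3:1 pp4:1 pp5:1
Op 8: write(P1, v1, 173). refcount(pp4)=1 -> write in place. 6 ppages; refcounts: pp0:1 pp1:2 pp2:3 pp3:1 pp4:1 pp5:1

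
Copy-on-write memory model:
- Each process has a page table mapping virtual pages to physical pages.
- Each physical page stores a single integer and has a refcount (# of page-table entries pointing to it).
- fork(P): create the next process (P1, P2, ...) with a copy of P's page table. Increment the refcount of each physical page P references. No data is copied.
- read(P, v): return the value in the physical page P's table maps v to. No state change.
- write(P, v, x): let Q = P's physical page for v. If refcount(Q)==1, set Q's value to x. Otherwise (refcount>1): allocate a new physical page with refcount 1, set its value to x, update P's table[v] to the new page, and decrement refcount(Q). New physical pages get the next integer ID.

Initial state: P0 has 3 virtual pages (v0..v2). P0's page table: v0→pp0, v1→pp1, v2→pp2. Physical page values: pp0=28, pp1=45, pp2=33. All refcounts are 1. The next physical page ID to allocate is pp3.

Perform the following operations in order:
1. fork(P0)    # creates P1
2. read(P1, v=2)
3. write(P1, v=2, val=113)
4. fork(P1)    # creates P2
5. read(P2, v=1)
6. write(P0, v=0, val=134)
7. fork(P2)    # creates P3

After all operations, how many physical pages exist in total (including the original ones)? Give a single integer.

Answer: 5

Derivation:
Op 1: fork(P0) -> P1. 3 ppages; refcounts: pp0:2 pp1:2 pp2:2
Op 2: read(P1, v2) -> 33. No state change.
Op 3: write(P1, v2, 113). refcount(pp2)=2>1 -> COPY to pp3. 4 ppages; refcounts: pp0:2 pp1:2 pp2:1 pp3:1
Op 4: fork(P1) -> P2. 4 ppages; refcounts: pp0:3 pp1:3 pp2:1 pp3:2
Op 5: read(P2, v1) -> 45. No state change.
Op 6: write(P0, v0, 134). refcount(pp0)=3>1 -> COPY to pp4. 5 ppages; refcounts: pp0:2 pp1:3 pp2:1 pp3:2 pp4:1
Op 7: fork(P2) -> P3. 5 ppages; refcounts: pp0:3 pp1:4 pp2:1 pp3:3 pp4:1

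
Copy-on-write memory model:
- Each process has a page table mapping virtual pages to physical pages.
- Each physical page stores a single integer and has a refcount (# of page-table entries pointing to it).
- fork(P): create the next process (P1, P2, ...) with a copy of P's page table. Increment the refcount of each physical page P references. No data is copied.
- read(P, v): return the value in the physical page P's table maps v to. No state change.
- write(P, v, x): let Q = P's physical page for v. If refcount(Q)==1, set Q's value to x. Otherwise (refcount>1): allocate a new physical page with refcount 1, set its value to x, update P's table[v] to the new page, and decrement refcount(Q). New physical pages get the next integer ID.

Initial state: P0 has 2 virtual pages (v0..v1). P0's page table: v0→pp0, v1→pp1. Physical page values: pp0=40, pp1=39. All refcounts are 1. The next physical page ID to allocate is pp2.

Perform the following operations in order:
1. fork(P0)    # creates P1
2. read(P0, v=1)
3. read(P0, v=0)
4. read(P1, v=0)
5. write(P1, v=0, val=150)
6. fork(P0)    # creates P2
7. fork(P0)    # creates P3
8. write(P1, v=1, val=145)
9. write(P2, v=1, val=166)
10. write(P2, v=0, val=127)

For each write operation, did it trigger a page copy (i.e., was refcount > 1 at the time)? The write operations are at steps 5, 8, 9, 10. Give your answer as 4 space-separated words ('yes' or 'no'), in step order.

Op 1: fork(P0) -> P1. 2 ppages; refcounts: pp0:2 pp1:2
Op 2: read(P0, v1) -> 39. No state change.
Op 3: read(P0, v0) -> 40. No state change.
Op 4: read(P1, v0) -> 40. No state change.
Op 5: write(P1, v0, 150). refcount(pp0)=2>1 -> COPY to pp2. 3 ppages; refcounts: pp0:1 pp1:2 pp2:1
Op 6: fork(P0) -> P2. 3 ppages; refcounts: pp0:2 pp1:3 pp2:1
Op 7: fork(P0) -> P3. 3 ppages; refcounts: pp0:3 pp1:4 pp2:1
Op 8: write(P1, v1, 145). refcount(pp1)=4>1 -> COPY to pp3. 4 ppages; refcounts: pp0:3 pp1:3 pp2:1 pp3:1
Op 9: write(P2, v1, 166). refcount(pp1)=3>1 -> COPY to pp4. 5 ppages; refcounts: pp0:3 pp1:2 pp2:1 pp3:1 pp4:1
Op 10: write(P2, v0, 127). refcount(pp0)=3>1 -> COPY to pp5. 6 ppages; refcounts: pp0:2 pp1:2 pp2:1 pp3:1 pp4:1 pp5:1

yes yes yes yes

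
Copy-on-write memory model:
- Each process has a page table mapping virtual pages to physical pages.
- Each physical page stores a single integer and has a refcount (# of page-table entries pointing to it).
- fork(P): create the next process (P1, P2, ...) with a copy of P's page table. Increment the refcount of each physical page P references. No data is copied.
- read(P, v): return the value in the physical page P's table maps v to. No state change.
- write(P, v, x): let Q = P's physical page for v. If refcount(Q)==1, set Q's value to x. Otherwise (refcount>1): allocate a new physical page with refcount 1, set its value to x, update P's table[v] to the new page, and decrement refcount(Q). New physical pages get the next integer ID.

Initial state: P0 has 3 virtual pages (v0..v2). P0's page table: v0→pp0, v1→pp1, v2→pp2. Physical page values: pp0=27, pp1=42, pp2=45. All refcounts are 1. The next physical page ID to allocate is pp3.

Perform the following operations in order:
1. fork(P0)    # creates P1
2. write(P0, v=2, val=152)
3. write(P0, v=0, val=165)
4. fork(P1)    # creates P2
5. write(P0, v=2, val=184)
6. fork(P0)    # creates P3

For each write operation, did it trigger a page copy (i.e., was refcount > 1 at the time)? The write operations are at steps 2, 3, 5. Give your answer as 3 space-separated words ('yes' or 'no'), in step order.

Op 1: fork(P0) -> P1. 3 ppages; refcounts: pp0:2 pp1:2 pp2:2
Op 2: write(P0, v2, 152). refcount(pp2)=2>1 -> COPY to pp3. 4 ppages; refcounts: pp0:2 pp1:2 pp2:1 pp3:1
Op 3: write(P0, v0, 165). refcount(pp0)=2>1 -> COPY to pp4. 5 ppages; refcounts: pp0:1 pp1:2 pp2:1 pp3:1 pp4:1
Op 4: fork(P1) -> P2. 5 ppages; refcounts: pp0:2 pp1:3 pp2:2 pp3:1 pp4:1
Op 5: write(P0, v2, 184). refcount(pp3)=1 -> write in place. 5 ppages; refcounts: pp0:2 pp1:3 pp2:2 pp3:1 pp4:1
Op 6: fork(P0) -> P3. 5 ppages; refcounts: pp0:2 pp1:4 pp2:2 pp3:2 pp4:2

yes yes no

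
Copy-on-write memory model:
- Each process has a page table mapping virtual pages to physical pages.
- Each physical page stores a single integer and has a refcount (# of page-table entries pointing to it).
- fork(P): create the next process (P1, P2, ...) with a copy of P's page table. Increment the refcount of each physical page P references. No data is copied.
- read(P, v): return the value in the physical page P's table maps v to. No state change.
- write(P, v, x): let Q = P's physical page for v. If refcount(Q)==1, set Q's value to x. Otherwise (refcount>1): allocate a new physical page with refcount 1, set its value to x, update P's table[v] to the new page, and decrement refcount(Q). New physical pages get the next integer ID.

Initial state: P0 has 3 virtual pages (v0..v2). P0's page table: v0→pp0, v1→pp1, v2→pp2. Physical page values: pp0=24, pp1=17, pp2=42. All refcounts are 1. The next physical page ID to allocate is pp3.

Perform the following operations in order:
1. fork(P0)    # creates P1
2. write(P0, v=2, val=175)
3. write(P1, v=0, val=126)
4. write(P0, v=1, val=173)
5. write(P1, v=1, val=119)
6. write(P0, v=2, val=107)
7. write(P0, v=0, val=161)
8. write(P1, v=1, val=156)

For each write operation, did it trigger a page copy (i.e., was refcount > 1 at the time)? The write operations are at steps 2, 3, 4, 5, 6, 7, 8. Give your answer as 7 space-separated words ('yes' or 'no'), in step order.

Op 1: fork(P0) -> P1. 3 ppages; refcounts: pp0:2 pp1:2 pp2:2
Op 2: write(P0, v2, 175). refcount(pp2)=2>1 -> COPY to pp3. 4 ppages; refcounts: pp0:2 pp1:2 pp2:1 pp3:1
Op 3: write(P1, v0, 126). refcount(pp0)=2>1 -> COPY to pp4. 5 ppages; refcounts: pp0:1 pp1:2 pp2:1 pp3:1 pp4:1
Op 4: write(P0, v1, 173). refcount(pp1)=2>1 -> COPY to pp5. 6 ppages; refcounts: pp0:1 pp1:1 pp2:1 pp3:1 pp4:1 pp5:1
Op 5: write(P1, v1, 119). refcount(pp1)=1 -> write in place. 6 ppages; refcounts: pp0:1 pp1:1 pp2:1 pp3:1 pp4:1 pp5:1
Op 6: write(P0, v2, 107). refcount(pp3)=1 -> write in place. 6 ppages; refcounts: pp0:1 pp1:1 pp2:1 pp3:1 pp4:1 pp5:1
Op 7: write(P0, v0, 161). refcount(pp0)=1 -> write in place. 6 ppages; refcounts: pp0:1 pp1:1 pp2:1 pp3:1 pp4:1 pp5:1
Op 8: write(P1, v1, 156). refcount(pp1)=1 -> write in place. 6 ppages; refcounts: pp0:1 pp1:1 pp2:1 pp3:1 pp4:1 pp5:1

yes yes yes no no no no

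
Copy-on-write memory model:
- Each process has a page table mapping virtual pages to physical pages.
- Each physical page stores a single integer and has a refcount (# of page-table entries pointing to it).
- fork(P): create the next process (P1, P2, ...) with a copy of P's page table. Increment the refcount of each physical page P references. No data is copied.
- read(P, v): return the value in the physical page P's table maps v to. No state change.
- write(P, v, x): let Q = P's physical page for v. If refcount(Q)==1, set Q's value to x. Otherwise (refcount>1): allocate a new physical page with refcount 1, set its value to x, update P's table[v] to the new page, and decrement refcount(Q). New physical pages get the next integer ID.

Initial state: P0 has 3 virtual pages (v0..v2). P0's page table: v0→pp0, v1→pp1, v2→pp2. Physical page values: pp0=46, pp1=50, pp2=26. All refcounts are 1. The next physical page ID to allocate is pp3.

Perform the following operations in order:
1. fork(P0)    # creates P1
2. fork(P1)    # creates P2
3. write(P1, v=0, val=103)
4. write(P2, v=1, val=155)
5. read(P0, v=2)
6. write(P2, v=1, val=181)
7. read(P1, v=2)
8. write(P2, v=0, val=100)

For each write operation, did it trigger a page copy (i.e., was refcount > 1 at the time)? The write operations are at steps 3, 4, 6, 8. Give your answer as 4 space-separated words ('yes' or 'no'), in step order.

Op 1: fork(P0) -> P1. 3 ppages; refcounts: pp0:2 pp1:2 pp2:2
Op 2: fork(P1) -> P2. 3 ppages; refcounts: pp0:3 pp1:3 pp2:3
Op 3: write(P1, v0, 103). refcount(pp0)=3>1 -> COPY to pp3. 4 ppages; refcounts: pp0:2 pp1:3 pp2:3 pp3:1
Op 4: write(P2, v1, 155). refcount(pp1)=3>1 -> COPY to pp4. 5 ppages; refcounts: pp0:2 pp1:2 pp2:3 pp3:1 pp4:1
Op 5: read(P0, v2) -> 26. No state change.
Op 6: write(P2, v1, 181). refcount(pp4)=1 -> write in place. 5 ppages; refcounts: pp0:2 pp1:2 pp2:3 pp3:1 pp4:1
Op 7: read(P1, v2) -> 26. No state change.
Op 8: write(P2, v0, 100). refcount(pp0)=2>1 -> COPY to pp5. 6 ppages; refcounts: pp0:1 pp1:2 pp2:3 pp3:1 pp4:1 pp5:1

yes yes no yes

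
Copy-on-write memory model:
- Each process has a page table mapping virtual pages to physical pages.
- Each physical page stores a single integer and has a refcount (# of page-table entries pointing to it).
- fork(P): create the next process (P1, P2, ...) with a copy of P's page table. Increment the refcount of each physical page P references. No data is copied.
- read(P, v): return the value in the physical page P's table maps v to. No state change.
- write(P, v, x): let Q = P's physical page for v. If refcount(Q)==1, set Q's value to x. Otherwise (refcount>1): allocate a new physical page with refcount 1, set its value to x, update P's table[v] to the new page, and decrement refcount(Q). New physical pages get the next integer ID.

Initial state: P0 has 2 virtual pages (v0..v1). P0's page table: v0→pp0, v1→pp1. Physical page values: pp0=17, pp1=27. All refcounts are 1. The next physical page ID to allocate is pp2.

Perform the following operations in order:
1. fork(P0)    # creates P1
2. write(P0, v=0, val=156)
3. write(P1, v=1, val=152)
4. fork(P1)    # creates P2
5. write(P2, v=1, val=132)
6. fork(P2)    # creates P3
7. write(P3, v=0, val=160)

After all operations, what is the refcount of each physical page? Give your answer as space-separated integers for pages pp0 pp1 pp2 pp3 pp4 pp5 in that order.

Answer: 2 1 1 1 2 1

Derivation:
Op 1: fork(P0) -> P1. 2 ppages; refcounts: pp0:2 pp1:2
Op 2: write(P0, v0, 156). refcount(pp0)=2>1 -> COPY to pp2. 3 ppages; refcounts: pp0:1 pp1:2 pp2:1
Op 3: write(P1, v1, 152). refcount(pp1)=2>1 -> COPY to pp3. 4 ppages; refcounts: pp0:1 pp1:1 pp2:1 pp3:1
Op 4: fork(P1) -> P2. 4 ppages; refcounts: pp0:2 pp1:1 pp2:1 pp3:2
Op 5: write(P2, v1, 132). refcount(pp3)=2>1 -> COPY to pp4. 5 ppages; refcounts: pp0:2 pp1:1 pp2:1 pp3:1 pp4:1
Op 6: fork(P2) -> P3. 5 ppages; refcounts: pp0:3 pp1:1 pp2:1 pp3:1 pp4:2
Op 7: write(P3, v0, 160). refcount(pp0)=3>1 -> COPY to pp5. 6 ppages; refcounts: pp0:2 pp1:1 pp2:1 pp3:1 pp4:2 pp5:1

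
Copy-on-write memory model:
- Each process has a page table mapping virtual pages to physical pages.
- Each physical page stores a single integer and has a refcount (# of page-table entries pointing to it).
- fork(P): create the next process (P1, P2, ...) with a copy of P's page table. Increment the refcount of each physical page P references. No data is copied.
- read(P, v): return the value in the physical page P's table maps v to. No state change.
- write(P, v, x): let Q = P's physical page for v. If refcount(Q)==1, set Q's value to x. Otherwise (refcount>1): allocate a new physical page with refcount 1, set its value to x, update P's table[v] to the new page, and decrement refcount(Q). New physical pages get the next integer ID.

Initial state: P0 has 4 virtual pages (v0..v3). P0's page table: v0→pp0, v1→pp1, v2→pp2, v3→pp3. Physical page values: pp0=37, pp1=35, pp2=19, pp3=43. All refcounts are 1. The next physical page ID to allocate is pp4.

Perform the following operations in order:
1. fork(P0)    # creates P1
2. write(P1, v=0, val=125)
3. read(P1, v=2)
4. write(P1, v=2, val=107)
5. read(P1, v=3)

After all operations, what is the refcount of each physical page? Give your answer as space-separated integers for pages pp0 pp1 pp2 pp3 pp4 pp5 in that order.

Op 1: fork(P0) -> P1. 4 ppages; refcounts: pp0:2 pp1:2 pp2:2 pp3:2
Op 2: write(P1, v0, 125). refcount(pp0)=2>1 -> COPY to pp4. 5 ppages; refcounts: pp0:1 pp1:2 pp2:2 pp3:2 pp4:1
Op 3: read(P1, v2) -> 19. No state change.
Op 4: write(P1, v2, 107). refcount(pp2)=2>1 -> COPY to pp5. 6 ppages; refcounts: pp0:1 pp1:2 pp2:1 pp3:2 pp4:1 pp5:1
Op 5: read(P1, v3) -> 43. No state change.

Answer: 1 2 1 2 1 1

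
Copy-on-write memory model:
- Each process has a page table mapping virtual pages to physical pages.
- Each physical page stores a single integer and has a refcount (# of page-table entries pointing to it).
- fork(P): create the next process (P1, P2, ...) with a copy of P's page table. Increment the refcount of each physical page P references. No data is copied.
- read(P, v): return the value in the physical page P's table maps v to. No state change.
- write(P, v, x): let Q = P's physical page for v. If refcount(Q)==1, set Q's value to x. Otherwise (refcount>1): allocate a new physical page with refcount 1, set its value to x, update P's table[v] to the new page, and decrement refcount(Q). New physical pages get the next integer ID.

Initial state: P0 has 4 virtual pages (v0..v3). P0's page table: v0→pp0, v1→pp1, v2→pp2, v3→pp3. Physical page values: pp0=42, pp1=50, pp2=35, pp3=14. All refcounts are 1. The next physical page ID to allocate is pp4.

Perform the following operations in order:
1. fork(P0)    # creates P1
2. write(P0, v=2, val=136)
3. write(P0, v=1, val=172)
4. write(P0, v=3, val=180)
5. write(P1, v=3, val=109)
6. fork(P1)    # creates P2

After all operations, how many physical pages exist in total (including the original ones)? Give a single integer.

Op 1: fork(P0) -> P1. 4 ppages; refcounts: pp0:2 pp1:2 pp2:2 pp3:2
Op 2: write(P0, v2, 136). refcount(pp2)=2>1 -> COPY to pp4. 5 ppages; refcounts: pp0:2 pp1:2 pp2:1 pp3:2 pp4:1
Op 3: write(P0, v1, 172). refcount(pp1)=2>1 -> COPY to pp5. 6 ppages; refcounts: pp0:2 pp1:1 pp2:1 pp3:2 pp4:1 pp5:1
Op 4: write(P0, v3, 180). refcount(pp3)=2>1 -> COPY to pp6. 7 ppages; refcounts: pp0:2 pp1:1 pp2:1 pp3:1 pp4:1 pp5:1 pp6:1
Op 5: write(P1, v3, 109). refcount(pp3)=1 -> write in place. 7 ppages; refcounts: pp0:2 pp1:1 pp2:1 pp3:1 pp4:1 pp5:1 pp6:1
Op 6: fork(P1) -> P2. 7 ppages; refcounts: pp0:3 pp1:2 pp2:2 pp3:2 pp4:1 pp5:1 pp6:1

Answer: 7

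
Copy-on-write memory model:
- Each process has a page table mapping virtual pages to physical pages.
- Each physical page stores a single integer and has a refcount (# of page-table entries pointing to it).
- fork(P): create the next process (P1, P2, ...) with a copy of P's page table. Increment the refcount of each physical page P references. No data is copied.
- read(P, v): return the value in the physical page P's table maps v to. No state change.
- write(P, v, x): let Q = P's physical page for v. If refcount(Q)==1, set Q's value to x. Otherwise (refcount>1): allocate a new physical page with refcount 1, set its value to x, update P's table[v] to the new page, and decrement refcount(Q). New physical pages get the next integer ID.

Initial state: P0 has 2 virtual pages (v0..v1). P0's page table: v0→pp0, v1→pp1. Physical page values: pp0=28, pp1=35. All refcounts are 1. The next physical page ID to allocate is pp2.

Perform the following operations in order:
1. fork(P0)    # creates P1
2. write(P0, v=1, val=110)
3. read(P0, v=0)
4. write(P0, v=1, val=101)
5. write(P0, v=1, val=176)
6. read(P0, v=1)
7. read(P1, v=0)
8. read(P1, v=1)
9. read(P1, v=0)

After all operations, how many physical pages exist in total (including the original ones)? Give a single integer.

Answer: 3

Derivation:
Op 1: fork(P0) -> P1. 2 ppages; refcounts: pp0:2 pp1:2
Op 2: write(P0, v1, 110). refcount(pp1)=2>1 -> COPY to pp2. 3 ppages; refcounts: pp0:2 pp1:1 pp2:1
Op 3: read(P0, v0) -> 28. No state change.
Op 4: write(P0, v1, 101). refcount(pp2)=1 -> write in place. 3 ppages; refcounts: pp0:2 pp1:1 pp2:1
Op 5: write(P0, v1, 176). refcount(pp2)=1 -> write in place. 3 ppages; refcounts: pp0:2 pp1:1 pp2:1
Op 6: read(P0, v1) -> 176. No state change.
Op 7: read(P1, v0) -> 28. No state change.
Op 8: read(P1, v1) -> 35. No state change.
Op 9: read(P1, v0) -> 28. No state change.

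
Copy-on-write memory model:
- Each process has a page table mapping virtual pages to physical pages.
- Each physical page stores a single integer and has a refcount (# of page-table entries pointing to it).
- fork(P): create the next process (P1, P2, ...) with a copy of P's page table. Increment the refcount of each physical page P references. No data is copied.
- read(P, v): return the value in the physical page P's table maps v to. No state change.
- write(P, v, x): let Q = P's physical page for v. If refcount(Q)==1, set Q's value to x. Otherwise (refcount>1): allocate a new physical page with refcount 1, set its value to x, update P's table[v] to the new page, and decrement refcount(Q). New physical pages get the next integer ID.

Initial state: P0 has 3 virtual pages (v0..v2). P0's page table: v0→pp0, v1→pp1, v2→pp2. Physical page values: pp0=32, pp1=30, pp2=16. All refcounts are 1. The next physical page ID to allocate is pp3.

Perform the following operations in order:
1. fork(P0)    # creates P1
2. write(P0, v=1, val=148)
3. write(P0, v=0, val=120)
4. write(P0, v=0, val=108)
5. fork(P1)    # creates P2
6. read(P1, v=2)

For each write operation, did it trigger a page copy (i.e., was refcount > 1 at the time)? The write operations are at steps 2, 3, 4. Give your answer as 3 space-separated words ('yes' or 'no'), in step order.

Op 1: fork(P0) -> P1. 3 ppages; refcounts: pp0:2 pp1:2 pp2:2
Op 2: write(P0, v1, 148). refcount(pp1)=2>1 -> COPY to pp3. 4 ppages; refcounts: pp0:2 pp1:1 pp2:2 pp3:1
Op 3: write(P0, v0, 120). refcount(pp0)=2>1 -> COPY to pp4. 5 ppages; refcounts: pp0:1 pp1:1 pp2:2 pp3:1 pp4:1
Op 4: write(P0, v0, 108). refcount(pp4)=1 -> write in place. 5 ppages; refcounts: pp0:1 pp1:1 pp2:2 pp3:1 pp4:1
Op 5: fork(P1) -> P2. 5 ppages; refcounts: pp0:2 pp1:2 pp2:3 pp3:1 pp4:1
Op 6: read(P1, v2) -> 16. No state change.

yes yes no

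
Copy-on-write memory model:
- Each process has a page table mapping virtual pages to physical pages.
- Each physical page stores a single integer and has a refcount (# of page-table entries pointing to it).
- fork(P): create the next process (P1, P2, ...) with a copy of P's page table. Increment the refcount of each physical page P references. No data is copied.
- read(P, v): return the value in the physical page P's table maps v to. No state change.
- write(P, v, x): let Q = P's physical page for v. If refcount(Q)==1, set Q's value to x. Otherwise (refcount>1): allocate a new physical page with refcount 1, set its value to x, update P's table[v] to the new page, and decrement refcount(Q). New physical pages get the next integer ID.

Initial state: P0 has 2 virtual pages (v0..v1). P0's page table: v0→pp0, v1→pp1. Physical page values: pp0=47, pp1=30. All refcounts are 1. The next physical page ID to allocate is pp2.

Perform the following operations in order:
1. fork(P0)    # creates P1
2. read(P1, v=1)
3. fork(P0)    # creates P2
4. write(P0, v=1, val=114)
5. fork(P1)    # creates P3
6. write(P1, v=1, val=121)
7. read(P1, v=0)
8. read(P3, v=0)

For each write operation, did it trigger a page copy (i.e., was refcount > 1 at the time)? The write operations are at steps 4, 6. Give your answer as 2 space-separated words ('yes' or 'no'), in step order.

Op 1: fork(P0) -> P1. 2 ppages; refcounts: pp0:2 pp1:2
Op 2: read(P1, v1) -> 30. No state change.
Op 3: fork(P0) -> P2. 2 ppages; refcounts: pp0:3 pp1:3
Op 4: write(P0, v1, 114). refcount(pp1)=3>1 -> COPY to pp2. 3 ppages; refcounts: pp0:3 pp1:2 pp2:1
Op 5: fork(P1) -> P3. 3 ppages; refcounts: pp0:4 pp1:3 pp2:1
Op 6: write(P1, v1, 121). refcount(pp1)=3>1 -> COPY to pp3. 4 ppages; refcounts: pp0:4 pp1:2 pp2:1 pp3:1
Op 7: read(P1, v0) -> 47. No state change.
Op 8: read(P3, v0) -> 47. No state change.

yes yes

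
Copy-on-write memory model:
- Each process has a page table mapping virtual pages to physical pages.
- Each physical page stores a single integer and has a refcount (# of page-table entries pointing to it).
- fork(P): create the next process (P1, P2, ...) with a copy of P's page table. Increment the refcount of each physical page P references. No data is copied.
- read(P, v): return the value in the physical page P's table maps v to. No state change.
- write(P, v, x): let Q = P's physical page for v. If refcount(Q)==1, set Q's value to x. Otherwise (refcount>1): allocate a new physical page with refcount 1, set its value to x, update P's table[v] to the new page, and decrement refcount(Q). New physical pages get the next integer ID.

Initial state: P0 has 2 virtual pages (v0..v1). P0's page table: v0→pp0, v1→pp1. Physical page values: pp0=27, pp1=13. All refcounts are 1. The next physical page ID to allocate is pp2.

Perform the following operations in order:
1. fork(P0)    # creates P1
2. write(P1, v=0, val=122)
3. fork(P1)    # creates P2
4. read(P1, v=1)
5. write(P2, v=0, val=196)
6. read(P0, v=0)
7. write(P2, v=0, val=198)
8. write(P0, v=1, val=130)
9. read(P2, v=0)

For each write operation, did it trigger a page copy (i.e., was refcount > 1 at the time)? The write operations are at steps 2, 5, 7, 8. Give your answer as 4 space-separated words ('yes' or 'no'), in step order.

Op 1: fork(P0) -> P1. 2 ppages; refcounts: pp0:2 pp1:2
Op 2: write(P1, v0, 122). refcount(pp0)=2>1 -> COPY to pp2. 3 ppages; refcounts: pp0:1 pp1:2 pp2:1
Op 3: fork(P1) -> P2. 3 ppages; refcounts: pp0:1 pp1:3 pp2:2
Op 4: read(P1, v1) -> 13. No state change.
Op 5: write(P2, v0, 196). refcount(pp2)=2>1 -> COPY to pp3. 4 ppages; refcounts: pp0:1 pp1:3 pp2:1 pp3:1
Op 6: read(P0, v0) -> 27. No state change.
Op 7: write(P2, v0, 198). refcount(pp3)=1 -> write in place. 4 ppages; refcounts: pp0:1 pp1:3 pp2:1 pp3:1
Op 8: write(P0, v1, 130). refcount(pp1)=3>1 -> COPY to pp4. 5 ppages; refcounts: pp0:1 pp1:2 pp2:1 pp3:1 pp4:1
Op 9: read(P2, v0) -> 198. No state change.

yes yes no yes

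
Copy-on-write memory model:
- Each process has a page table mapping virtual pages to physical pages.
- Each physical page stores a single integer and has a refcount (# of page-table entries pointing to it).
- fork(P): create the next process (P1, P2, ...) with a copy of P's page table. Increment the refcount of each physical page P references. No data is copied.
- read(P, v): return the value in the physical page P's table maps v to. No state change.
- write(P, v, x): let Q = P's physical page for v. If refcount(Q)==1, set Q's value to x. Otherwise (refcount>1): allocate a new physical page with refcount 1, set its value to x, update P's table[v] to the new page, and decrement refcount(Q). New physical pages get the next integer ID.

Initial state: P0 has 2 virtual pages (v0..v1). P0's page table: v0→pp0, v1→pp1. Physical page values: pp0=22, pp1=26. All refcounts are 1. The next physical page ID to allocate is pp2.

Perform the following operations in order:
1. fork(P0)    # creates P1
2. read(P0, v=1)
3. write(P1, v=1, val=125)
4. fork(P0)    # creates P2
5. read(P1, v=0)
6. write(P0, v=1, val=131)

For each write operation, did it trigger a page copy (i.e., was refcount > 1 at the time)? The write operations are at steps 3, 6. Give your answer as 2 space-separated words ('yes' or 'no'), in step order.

Op 1: fork(P0) -> P1. 2 ppages; refcounts: pp0:2 pp1:2
Op 2: read(P0, v1) -> 26. No state change.
Op 3: write(P1, v1, 125). refcount(pp1)=2>1 -> COPY to pp2. 3 ppages; refcounts: pp0:2 pp1:1 pp2:1
Op 4: fork(P0) -> P2. 3 ppages; refcounts: pp0:3 pp1:2 pp2:1
Op 5: read(P1, v0) -> 22. No state change.
Op 6: write(P0, v1, 131). refcount(pp1)=2>1 -> COPY to pp3. 4 ppages; refcounts: pp0:3 pp1:1 pp2:1 pp3:1

yes yes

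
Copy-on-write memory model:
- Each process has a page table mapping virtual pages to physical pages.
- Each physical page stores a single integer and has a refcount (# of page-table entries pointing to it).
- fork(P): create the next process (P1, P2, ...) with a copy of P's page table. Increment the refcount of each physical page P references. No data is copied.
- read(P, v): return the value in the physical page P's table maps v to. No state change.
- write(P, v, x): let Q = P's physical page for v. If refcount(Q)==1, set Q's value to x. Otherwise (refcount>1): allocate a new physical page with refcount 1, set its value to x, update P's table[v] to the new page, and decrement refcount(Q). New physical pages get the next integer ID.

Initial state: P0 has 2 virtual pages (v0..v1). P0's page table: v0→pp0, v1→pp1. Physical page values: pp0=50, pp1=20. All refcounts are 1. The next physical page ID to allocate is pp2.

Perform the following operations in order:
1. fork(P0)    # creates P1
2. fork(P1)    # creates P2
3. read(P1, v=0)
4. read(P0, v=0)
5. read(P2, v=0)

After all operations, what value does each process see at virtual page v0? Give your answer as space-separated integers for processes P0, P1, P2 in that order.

Op 1: fork(P0) -> P1. 2 ppages; refcounts: pp0:2 pp1:2
Op 2: fork(P1) -> P2. 2 ppages; refcounts: pp0:3 pp1:3
Op 3: read(P1, v0) -> 50. No state change.
Op 4: read(P0, v0) -> 50. No state change.
Op 5: read(P2, v0) -> 50. No state change.
P0: v0 -> pp0 = 50
P1: v0 -> pp0 = 50
P2: v0 -> pp0 = 50

Answer: 50 50 50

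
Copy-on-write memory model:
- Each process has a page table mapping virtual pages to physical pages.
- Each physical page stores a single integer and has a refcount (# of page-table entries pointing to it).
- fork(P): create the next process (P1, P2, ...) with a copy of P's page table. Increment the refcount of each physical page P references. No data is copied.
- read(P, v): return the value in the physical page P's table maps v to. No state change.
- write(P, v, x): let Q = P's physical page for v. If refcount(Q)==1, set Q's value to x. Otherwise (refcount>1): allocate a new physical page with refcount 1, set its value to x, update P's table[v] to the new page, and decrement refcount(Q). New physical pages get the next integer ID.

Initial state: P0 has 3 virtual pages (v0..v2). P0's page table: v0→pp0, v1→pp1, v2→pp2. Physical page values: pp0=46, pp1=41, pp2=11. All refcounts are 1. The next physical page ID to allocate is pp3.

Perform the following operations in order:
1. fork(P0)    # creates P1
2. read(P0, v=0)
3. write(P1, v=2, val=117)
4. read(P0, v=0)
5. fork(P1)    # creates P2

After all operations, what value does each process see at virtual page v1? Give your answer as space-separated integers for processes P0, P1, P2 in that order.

Op 1: fork(P0) -> P1. 3 ppages; refcounts: pp0:2 pp1:2 pp2:2
Op 2: read(P0, v0) -> 46. No state change.
Op 3: write(P1, v2, 117). refcount(pp2)=2>1 -> COPY to pp3. 4 ppages; refcounts: pp0:2 pp1:2 pp2:1 pp3:1
Op 4: read(P0, v0) -> 46. No state change.
Op 5: fork(P1) -> P2. 4 ppages; refcounts: pp0:3 pp1:3 pp2:1 pp3:2
P0: v1 -> pp1 = 41
P1: v1 -> pp1 = 41
P2: v1 -> pp1 = 41

Answer: 41 41 41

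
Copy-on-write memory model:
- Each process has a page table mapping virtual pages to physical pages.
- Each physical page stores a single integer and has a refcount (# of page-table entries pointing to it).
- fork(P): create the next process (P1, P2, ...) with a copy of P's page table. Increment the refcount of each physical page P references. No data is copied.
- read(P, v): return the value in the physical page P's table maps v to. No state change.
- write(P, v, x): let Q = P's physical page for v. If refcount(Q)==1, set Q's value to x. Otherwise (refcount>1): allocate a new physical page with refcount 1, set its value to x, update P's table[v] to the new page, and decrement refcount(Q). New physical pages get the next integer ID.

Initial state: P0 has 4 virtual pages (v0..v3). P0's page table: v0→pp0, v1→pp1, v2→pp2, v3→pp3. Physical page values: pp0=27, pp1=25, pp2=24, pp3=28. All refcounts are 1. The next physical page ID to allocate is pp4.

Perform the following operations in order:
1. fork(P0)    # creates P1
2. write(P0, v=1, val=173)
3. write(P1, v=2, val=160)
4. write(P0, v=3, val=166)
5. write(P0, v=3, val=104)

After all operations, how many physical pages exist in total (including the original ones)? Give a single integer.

Answer: 7

Derivation:
Op 1: fork(P0) -> P1. 4 ppages; refcounts: pp0:2 pp1:2 pp2:2 pp3:2
Op 2: write(P0, v1, 173). refcount(pp1)=2>1 -> COPY to pp4. 5 ppages; refcounts: pp0:2 pp1:1 pp2:2 pp3:2 pp4:1
Op 3: write(P1, v2, 160). refcount(pp2)=2>1 -> COPY to pp5. 6 ppages; refcounts: pp0:2 pp1:1 pp2:1 pp3:2 pp4:1 pp5:1
Op 4: write(P0, v3, 166). refcount(pp3)=2>1 -> COPY to pp6. 7 ppages; refcounts: pp0:2 pp1:1 pp2:1 pp3:1 pp4:1 pp5:1 pp6:1
Op 5: write(P0, v3, 104). refcount(pp6)=1 -> write in place. 7 ppages; refcounts: pp0:2 pp1:1 pp2:1 pp3:1 pp4:1 pp5:1 pp6:1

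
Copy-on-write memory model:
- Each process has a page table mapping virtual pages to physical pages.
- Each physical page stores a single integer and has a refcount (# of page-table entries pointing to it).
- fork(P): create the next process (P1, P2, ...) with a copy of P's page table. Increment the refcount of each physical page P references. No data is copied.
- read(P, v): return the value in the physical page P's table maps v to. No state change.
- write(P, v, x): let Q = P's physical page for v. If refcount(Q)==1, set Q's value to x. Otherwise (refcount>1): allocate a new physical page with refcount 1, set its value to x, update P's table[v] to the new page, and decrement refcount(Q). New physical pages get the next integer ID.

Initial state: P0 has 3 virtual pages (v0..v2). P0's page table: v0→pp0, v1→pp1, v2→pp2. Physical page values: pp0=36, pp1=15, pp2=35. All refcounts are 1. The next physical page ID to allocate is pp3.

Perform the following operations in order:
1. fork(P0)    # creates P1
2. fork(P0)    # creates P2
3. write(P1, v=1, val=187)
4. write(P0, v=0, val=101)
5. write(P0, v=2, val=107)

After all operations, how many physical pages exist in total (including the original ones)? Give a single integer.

Op 1: fork(P0) -> P1. 3 ppages; refcounts: pp0:2 pp1:2 pp2:2
Op 2: fork(P0) -> P2. 3 ppages; refcounts: pp0:3 pp1:3 pp2:3
Op 3: write(P1, v1, 187). refcount(pp1)=3>1 -> COPY to pp3. 4 ppages; refcounts: pp0:3 pp1:2 pp2:3 pp3:1
Op 4: write(P0, v0, 101). refcount(pp0)=3>1 -> COPY to pp4. 5 ppages; refcounts: pp0:2 pp1:2 pp2:3 pp3:1 pp4:1
Op 5: write(P0, v2, 107). refcount(pp2)=3>1 -> COPY to pp5. 6 ppages; refcounts: pp0:2 pp1:2 pp2:2 pp3:1 pp4:1 pp5:1

Answer: 6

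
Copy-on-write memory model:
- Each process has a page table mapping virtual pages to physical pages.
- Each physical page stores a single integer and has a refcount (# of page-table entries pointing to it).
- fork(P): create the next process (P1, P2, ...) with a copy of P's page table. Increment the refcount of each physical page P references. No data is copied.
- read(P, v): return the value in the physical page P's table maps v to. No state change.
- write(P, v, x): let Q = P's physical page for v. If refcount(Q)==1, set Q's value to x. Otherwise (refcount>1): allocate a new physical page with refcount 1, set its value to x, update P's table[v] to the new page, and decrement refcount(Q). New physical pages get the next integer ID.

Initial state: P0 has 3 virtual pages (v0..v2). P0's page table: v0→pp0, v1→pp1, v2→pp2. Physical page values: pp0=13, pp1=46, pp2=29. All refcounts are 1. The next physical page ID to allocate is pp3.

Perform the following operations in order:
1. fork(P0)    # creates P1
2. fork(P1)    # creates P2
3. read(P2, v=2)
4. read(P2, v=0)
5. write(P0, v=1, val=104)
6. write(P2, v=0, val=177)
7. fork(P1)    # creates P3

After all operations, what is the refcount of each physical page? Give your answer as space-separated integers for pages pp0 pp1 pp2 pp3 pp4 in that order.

Answer: 3 3 4 1 1

Derivation:
Op 1: fork(P0) -> P1. 3 ppages; refcounts: pp0:2 pp1:2 pp2:2
Op 2: fork(P1) -> P2. 3 ppages; refcounts: pp0:3 pp1:3 pp2:3
Op 3: read(P2, v2) -> 29. No state change.
Op 4: read(P2, v0) -> 13. No state change.
Op 5: write(P0, v1, 104). refcount(pp1)=3>1 -> COPY to pp3. 4 ppages; refcounts: pp0:3 pp1:2 pp2:3 pp3:1
Op 6: write(P2, v0, 177). refcount(pp0)=3>1 -> COPY to pp4. 5 ppages; refcounts: pp0:2 pp1:2 pp2:3 pp3:1 pp4:1
Op 7: fork(P1) -> P3. 5 ppages; refcounts: pp0:3 pp1:3 pp2:4 pp3:1 pp4:1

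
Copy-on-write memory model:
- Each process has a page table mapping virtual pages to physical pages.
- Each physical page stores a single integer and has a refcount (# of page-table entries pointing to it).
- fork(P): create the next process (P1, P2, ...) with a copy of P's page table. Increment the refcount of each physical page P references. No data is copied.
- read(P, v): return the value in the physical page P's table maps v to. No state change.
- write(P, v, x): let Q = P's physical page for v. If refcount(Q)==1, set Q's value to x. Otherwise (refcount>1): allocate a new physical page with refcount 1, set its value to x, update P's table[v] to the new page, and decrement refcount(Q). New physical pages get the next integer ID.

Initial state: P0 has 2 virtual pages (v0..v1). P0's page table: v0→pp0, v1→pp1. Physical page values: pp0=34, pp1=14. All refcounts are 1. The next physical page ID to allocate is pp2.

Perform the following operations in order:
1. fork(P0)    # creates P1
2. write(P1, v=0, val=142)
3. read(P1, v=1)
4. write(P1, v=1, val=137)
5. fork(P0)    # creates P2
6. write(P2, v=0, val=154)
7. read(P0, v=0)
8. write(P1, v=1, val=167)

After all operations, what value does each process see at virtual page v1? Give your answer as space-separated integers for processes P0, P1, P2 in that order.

Op 1: fork(P0) -> P1. 2 ppages; refcounts: pp0:2 pp1:2
Op 2: write(P1, v0, 142). refcount(pp0)=2>1 -> COPY to pp2. 3 ppages; refcounts: pp0:1 pp1:2 pp2:1
Op 3: read(P1, v1) -> 14. No state change.
Op 4: write(P1, v1, 137). refcount(pp1)=2>1 -> COPY to pp3. 4 ppages; refcounts: pp0:1 pp1:1 pp2:1 pp3:1
Op 5: fork(P0) -> P2. 4 ppages; refcounts: pp0:2 pp1:2 pp2:1 pp3:1
Op 6: write(P2, v0, 154). refcount(pp0)=2>1 -> COPY to pp4. 5 ppages; refcounts: pp0:1 pp1:2 pp2:1 pp3:1 pp4:1
Op 7: read(P0, v0) -> 34. No state change.
Op 8: write(P1, v1, 167). refcount(pp3)=1 -> write in place. 5 ppages; refcounts: pp0:1 pp1:2 pp2:1 pp3:1 pp4:1
P0: v1 -> pp1 = 14
P1: v1 -> pp3 = 167
P2: v1 -> pp1 = 14

Answer: 14 167 14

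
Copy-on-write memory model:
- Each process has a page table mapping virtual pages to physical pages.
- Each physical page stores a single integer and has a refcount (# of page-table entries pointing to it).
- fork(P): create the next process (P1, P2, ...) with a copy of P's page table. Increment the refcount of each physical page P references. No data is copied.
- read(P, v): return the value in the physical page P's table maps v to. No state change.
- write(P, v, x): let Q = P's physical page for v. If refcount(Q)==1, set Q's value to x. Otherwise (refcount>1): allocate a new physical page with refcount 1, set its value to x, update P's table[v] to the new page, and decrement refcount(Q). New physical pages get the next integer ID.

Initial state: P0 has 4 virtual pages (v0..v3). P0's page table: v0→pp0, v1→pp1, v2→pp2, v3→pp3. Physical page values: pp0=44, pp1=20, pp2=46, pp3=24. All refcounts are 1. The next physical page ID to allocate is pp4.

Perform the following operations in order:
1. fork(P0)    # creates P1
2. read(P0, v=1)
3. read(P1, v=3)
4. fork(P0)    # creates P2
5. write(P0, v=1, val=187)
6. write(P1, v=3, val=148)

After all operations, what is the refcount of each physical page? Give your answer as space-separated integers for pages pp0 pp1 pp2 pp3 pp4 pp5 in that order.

Answer: 3 2 3 2 1 1

Derivation:
Op 1: fork(P0) -> P1. 4 ppages; refcounts: pp0:2 pp1:2 pp2:2 pp3:2
Op 2: read(P0, v1) -> 20. No state change.
Op 3: read(P1, v3) -> 24. No state change.
Op 4: fork(P0) -> P2. 4 ppages; refcounts: pp0:3 pp1:3 pp2:3 pp3:3
Op 5: write(P0, v1, 187). refcount(pp1)=3>1 -> COPY to pp4. 5 ppages; refcounts: pp0:3 pp1:2 pp2:3 pp3:3 pp4:1
Op 6: write(P1, v3, 148). refcount(pp3)=3>1 -> COPY to pp5. 6 ppages; refcounts: pp0:3 pp1:2 pp2:3 pp3:2 pp4:1 pp5:1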